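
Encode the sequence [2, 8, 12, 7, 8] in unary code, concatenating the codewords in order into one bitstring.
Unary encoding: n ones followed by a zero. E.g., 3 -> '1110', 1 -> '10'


Encode each number as n ones followed by a terminating 0:
  2 -> 110 (3 bits)
  8 -> 111111110 (9 bits)
  12 -> 1111111111110 (13 bits)
  7 -> 11111110 (8 bits)
  8 -> 111111110 (9 bits)
Total length = 3 + 9 + 13 + 8 + 9 = 42 bits.

Unary([2, 8, 12, 7, 8]) = 110111111110111111111111011111110111111110 (42 bits)


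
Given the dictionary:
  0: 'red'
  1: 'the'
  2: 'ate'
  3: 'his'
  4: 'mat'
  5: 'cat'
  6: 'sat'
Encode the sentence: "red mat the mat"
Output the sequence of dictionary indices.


Look up each word in the dictionary:
  'red' -> 0
  'mat' -> 4
  'the' -> 1
  'mat' -> 4

Encoded: [0, 4, 1, 4]


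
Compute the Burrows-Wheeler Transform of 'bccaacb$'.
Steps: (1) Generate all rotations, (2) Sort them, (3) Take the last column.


Rotations (sorted):
  0: $bccaacb -> last char: b
  1: aacb$bcc -> last char: c
  2: acb$bcca -> last char: a
  3: b$bccaac -> last char: c
  4: bccaacb$ -> last char: $
  5: caacb$bc -> last char: c
  6: cb$bccaa -> last char: a
  7: ccaacb$b -> last char: b


BWT = bcac$cab


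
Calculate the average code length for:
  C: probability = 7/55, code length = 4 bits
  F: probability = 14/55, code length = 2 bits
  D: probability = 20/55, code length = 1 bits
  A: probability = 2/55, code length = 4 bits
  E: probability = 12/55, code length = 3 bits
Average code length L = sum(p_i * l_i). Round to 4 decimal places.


Weighted contributions p_i * l_i:
  C: (7/55) * 4 = 28/55
  F: (14/55) * 2 = 28/55
  D: (20/55) * 1 = 20/55
  A: (2/55) * 4 = 8/55
  E: (12/55) * 3 = 36/55
Sum = (28 + 28 + 20 + 8 + 36)/55 = 120/55

L = 120/55 = 2.1818 bits/symbol


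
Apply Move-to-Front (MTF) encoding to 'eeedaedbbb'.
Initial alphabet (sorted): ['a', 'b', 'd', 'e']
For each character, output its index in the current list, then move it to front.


MTF encoding:
'e': index 3 in ['a', 'b', 'd', 'e'] -> ['e', 'a', 'b', 'd']
'e': index 0 in ['e', 'a', 'b', 'd'] -> ['e', 'a', 'b', 'd']
'e': index 0 in ['e', 'a', 'b', 'd'] -> ['e', 'a', 'b', 'd']
'd': index 3 in ['e', 'a', 'b', 'd'] -> ['d', 'e', 'a', 'b']
'a': index 2 in ['d', 'e', 'a', 'b'] -> ['a', 'd', 'e', 'b']
'e': index 2 in ['a', 'd', 'e', 'b'] -> ['e', 'a', 'd', 'b']
'd': index 2 in ['e', 'a', 'd', 'b'] -> ['d', 'e', 'a', 'b']
'b': index 3 in ['d', 'e', 'a', 'b'] -> ['b', 'd', 'e', 'a']
'b': index 0 in ['b', 'd', 'e', 'a'] -> ['b', 'd', 'e', 'a']
'b': index 0 in ['b', 'd', 'e', 'a'] -> ['b', 'd', 'e', 'a']


Output: [3, 0, 0, 3, 2, 2, 2, 3, 0, 0]


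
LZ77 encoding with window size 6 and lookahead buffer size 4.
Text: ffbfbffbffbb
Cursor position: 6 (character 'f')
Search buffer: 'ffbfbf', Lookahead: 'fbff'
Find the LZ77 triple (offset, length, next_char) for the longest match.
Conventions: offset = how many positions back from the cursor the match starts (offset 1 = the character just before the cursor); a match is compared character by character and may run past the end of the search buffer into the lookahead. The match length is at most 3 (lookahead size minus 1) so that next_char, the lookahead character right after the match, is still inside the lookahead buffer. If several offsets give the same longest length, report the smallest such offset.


Try each offset into the search buffer:
  offset=1 (pos 5, char 'f'): match length 1
  offset=2 (pos 4, char 'b'): match length 0
  offset=3 (pos 3, char 'f'): match length 3
  offset=4 (pos 2, char 'b'): match length 0
  offset=5 (pos 1, char 'f'): match length 3
  offset=6 (pos 0, char 'f'): match length 1
Longest match has length 3, found at offsets 3, 5; take the smallest, offset 3.
next_char = character at position 6 + 3 = 9 -> 'f'

Best match: offset=3, length=3 (matching 'fbf' starting at position 3)
LZ77 triple: (3, 3, 'f')


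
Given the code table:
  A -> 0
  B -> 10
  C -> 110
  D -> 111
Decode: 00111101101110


Decoding:
0 -> A
0 -> A
111 -> D
10 -> B
110 -> C
111 -> D
0 -> A


Result: AADBCDA


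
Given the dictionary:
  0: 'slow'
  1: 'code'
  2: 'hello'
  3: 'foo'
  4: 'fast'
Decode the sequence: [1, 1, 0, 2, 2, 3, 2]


Look up each index in the dictionary:
  1 -> 'code'
  1 -> 'code'
  0 -> 'slow'
  2 -> 'hello'
  2 -> 'hello'
  3 -> 'foo'
  2 -> 'hello'

Decoded: "code code slow hello hello foo hello"


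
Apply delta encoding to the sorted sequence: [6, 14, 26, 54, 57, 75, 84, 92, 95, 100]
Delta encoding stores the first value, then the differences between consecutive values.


First value: 6
Deltas:
  14 - 6 = 8
  26 - 14 = 12
  54 - 26 = 28
  57 - 54 = 3
  75 - 57 = 18
  84 - 75 = 9
  92 - 84 = 8
  95 - 92 = 3
  100 - 95 = 5


Delta encoded: [6, 8, 12, 28, 3, 18, 9, 8, 3, 5]


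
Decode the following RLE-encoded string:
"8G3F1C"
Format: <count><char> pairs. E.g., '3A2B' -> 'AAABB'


Expanding each <count><char> pair:
  8G -> 'GGGGGGGG'
  3F -> 'FFF'
  1C -> 'C'

Decoded = GGGGGGGGFFFC


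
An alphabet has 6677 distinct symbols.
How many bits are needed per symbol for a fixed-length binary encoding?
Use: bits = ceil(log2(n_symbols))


log2(6677) = 12.705
Bracket: 2^12 = 4096 < 6677 <= 2^13 = 8192
So ceil(log2(6677)) = 13

bits = ceil(log2(6677)) = ceil(12.705) = 13 bits


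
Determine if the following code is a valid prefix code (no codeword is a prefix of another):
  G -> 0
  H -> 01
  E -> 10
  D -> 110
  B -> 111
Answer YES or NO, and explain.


Checking each pair (does one codeword prefix another?):
  G='0' vs H='01': prefix -- VIOLATION

NO -- this is NOT a valid prefix code. G (0) is a prefix of H (01).


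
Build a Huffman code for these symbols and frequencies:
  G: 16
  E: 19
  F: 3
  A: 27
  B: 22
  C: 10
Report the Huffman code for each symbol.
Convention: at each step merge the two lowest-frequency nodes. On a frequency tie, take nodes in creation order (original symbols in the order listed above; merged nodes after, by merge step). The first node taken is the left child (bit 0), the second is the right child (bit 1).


Huffman tree construction:
Step 1: Merge F(3) + C(10) = 13
Step 2: Merge (F+C)(13) + G(16) = 29
Step 3: Merge E(19) + B(22) = 41
Step 4: Merge A(27) + ((F+C)+G)(29) = 56
Step 5: Merge (E+B)(41) + (A+((F+C)+G))(56) = 97
Read each symbol's code off the tree from the root (left child = 0, right child = 1).

Codes:
  G: 111 (length 3)
  E: 00 (length 2)
  F: 1100 (length 4)
  A: 10 (length 2)
  B: 01 (length 2)
  C: 1101 (length 4)
Average code length: 236/97 = 2.4330 bits/symbol


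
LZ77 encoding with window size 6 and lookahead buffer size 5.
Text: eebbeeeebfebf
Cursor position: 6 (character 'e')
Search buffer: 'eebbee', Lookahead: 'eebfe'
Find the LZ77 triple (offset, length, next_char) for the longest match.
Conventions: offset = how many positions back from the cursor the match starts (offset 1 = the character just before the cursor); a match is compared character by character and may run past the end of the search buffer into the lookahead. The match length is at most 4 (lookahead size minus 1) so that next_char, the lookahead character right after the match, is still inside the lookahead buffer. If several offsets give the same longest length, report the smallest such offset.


Try each offset into the search buffer:
  offset=1 (pos 5, char 'e'): match length 2
  offset=2 (pos 4, char 'e'): match length 2
  offset=3 (pos 3, char 'b'): match length 0
  offset=4 (pos 2, char 'b'): match length 0
  offset=5 (pos 1, char 'e'): match length 1
  offset=6 (pos 0, char 'e'): match length 3
Longest match has length 3 at offset 6.
next_char = character at position 6 + 3 = 9 -> 'f'

Best match: offset=6, length=3 (matching 'eeb' starting at position 0)
LZ77 triple: (6, 3, 'f')


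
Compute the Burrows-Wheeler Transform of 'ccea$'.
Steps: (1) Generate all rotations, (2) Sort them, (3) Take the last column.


Rotations (sorted):
  0: $ccea -> last char: a
  1: a$cce -> last char: e
  2: ccea$ -> last char: $
  3: cea$c -> last char: c
  4: ea$cc -> last char: c


BWT = ae$cc


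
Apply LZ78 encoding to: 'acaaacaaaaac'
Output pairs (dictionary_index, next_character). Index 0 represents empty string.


LZ78 encoding steps:
Dictionary: {0: ''}
Step 1: w='' (idx 0), next='a' -> output (0, 'a'), add 'a' as idx 1
Step 2: w='' (idx 0), next='c' -> output (0, 'c'), add 'c' as idx 2
Step 3: w='a' (idx 1), next='a' -> output (1, 'a'), add 'aa' as idx 3
Step 4: w='a' (idx 1), next='c' -> output (1, 'c'), add 'ac' as idx 4
Step 5: w='aa' (idx 3), next='a' -> output (3, 'a'), add 'aaa' as idx 5
Step 6: w='aa' (idx 3), next='c' -> output (3, 'c'), add 'aac' as idx 6


Encoded: [(0, 'a'), (0, 'c'), (1, 'a'), (1, 'c'), (3, 'a'), (3, 'c')]


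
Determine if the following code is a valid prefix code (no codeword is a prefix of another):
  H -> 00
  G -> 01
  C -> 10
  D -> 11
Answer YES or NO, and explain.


Checking each pair (does one codeword prefix another?):
  H='00' vs G='01': no prefix
  H='00' vs C='10': no prefix
  H='00' vs D='11': no prefix
  G='01' vs H='00': no prefix
  G='01' vs C='10': no prefix
  G='01' vs D='11': no prefix
  C='10' vs H='00': no prefix
  C='10' vs G='01': no prefix
  C='10' vs D='11': no prefix
  D='11' vs H='00': no prefix
  D='11' vs G='01': no prefix
  D='11' vs C='10': no prefix
No violation found over all pairs.

YES -- this is a valid prefix code. No codeword is a prefix of any other codeword.


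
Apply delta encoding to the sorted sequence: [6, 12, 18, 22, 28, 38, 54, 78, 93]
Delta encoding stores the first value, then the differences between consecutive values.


First value: 6
Deltas:
  12 - 6 = 6
  18 - 12 = 6
  22 - 18 = 4
  28 - 22 = 6
  38 - 28 = 10
  54 - 38 = 16
  78 - 54 = 24
  93 - 78 = 15


Delta encoded: [6, 6, 6, 4, 6, 10, 16, 24, 15]


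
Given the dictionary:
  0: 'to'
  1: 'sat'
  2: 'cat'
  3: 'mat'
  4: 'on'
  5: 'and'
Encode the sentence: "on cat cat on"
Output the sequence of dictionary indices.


Look up each word in the dictionary:
  'on' -> 4
  'cat' -> 2
  'cat' -> 2
  'on' -> 4

Encoded: [4, 2, 2, 4]


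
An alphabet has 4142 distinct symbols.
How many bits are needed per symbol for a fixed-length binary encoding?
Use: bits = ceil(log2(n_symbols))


log2(4142) = 12.0161
Bracket: 2^12 = 4096 < 4142 <= 2^13 = 8192
So ceil(log2(4142)) = 13

bits = ceil(log2(4142)) = ceil(12.0161) = 13 bits


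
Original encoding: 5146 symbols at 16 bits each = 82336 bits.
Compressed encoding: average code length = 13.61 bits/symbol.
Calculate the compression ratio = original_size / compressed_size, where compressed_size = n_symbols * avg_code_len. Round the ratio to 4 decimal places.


original_size = n_symbols * orig_bits = 5146 * 16 = 82336 bits
compressed_size = n_symbols * avg_code_len = 5146 * 13.61 = 70037.06 bits
ratio = original_size / compressed_size = 82336 / 70037.06 = 1.1756

Compression ratio = 1.1756


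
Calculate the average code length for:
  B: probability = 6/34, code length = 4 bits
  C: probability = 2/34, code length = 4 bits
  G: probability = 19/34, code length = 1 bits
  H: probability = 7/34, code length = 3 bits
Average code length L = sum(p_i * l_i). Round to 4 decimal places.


Weighted contributions p_i * l_i:
  B: (6/34) * 4 = 24/34
  C: (2/34) * 4 = 8/34
  G: (19/34) * 1 = 19/34
  H: (7/34) * 3 = 21/34
Sum = (24 + 8 + 19 + 21)/34 = 72/34

L = 72/34 = 2.1176 bits/symbol


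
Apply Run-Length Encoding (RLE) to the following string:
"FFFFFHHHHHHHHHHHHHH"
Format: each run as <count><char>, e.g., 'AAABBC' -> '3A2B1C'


Scanning runs left to right:
  i=0: run of 'F' x 5 -> '5F'
  i=5: run of 'H' x 14 -> '14H'

RLE = 5F14H


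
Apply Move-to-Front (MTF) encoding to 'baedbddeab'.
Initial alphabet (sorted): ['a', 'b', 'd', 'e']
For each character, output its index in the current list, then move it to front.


MTF encoding:
'b': index 1 in ['a', 'b', 'd', 'e'] -> ['b', 'a', 'd', 'e']
'a': index 1 in ['b', 'a', 'd', 'e'] -> ['a', 'b', 'd', 'e']
'e': index 3 in ['a', 'b', 'd', 'e'] -> ['e', 'a', 'b', 'd']
'd': index 3 in ['e', 'a', 'b', 'd'] -> ['d', 'e', 'a', 'b']
'b': index 3 in ['d', 'e', 'a', 'b'] -> ['b', 'd', 'e', 'a']
'd': index 1 in ['b', 'd', 'e', 'a'] -> ['d', 'b', 'e', 'a']
'd': index 0 in ['d', 'b', 'e', 'a'] -> ['d', 'b', 'e', 'a']
'e': index 2 in ['d', 'b', 'e', 'a'] -> ['e', 'd', 'b', 'a']
'a': index 3 in ['e', 'd', 'b', 'a'] -> ['a', 'e', 'd', 'b']
'b': index 3 in ['a', 'e', 'd', 'b'] -> ['b', 'a', 'e', 'd']


Output: [1, 1, 3, 3, 3, 1, 0, 2, 3, 3]


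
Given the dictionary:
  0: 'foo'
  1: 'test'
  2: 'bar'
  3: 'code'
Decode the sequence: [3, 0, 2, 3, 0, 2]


Look up each index in the dictionary:
  3 -> 'code'
  0 -> 'foo'
  2 -> 'bar'
  3 -> 'code'
  0 -> 'foo'
  2 -> 'bar'

Decoded: "code foo bar code foo bar"


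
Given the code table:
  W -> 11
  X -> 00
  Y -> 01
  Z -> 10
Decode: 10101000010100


Decoding:
10 -> Z
10 -> Z
10 -> Z
00 -> X
01 -> Y
01 -> Y
00 -> X


Result: ZZZXYYX


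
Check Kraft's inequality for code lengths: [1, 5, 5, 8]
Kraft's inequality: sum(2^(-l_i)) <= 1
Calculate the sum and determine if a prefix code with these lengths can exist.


Sum = 2^(-1) + 2^(-5) + 2^(-5) + 2^(-8)
    = 0.5 + 0.03125 + 0.03125 + 0.00390625
    = 145/256 = 0.56640625
Since 0.56640625 <= 1, Kraft's inequality IS satisfied.
A prefix code with these lengths CAN exist.

Kraft sum = 0.56640625. Satisfied.


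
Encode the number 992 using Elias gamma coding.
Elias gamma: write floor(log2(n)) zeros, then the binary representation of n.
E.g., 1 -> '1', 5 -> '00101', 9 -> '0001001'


num_bits = floor(log2(992)) + 1 = 10
leading_zeros = num_bits - 1 = 9
binary(992) = 1111100000

Elias gamma(992) = '000000000' + '1111100000' = 0000000001111100000 (19 bits)


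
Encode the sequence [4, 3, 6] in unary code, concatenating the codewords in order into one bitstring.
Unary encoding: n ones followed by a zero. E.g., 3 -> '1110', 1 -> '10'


Encode each number as n ones followed by a terminating 0:
  4 -> 11110 (5 bits)
  3 -> 1110 (4 bits)
  6 -> 1111110 (7 bits)
Total length = 5 + 4 + 7 = 16 bits.

Unary([4, 3, 6]) = 1111011101111110 (16 bits)


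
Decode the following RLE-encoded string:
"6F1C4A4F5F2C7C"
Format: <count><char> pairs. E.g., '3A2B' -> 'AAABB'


Expanding each <count><char> pair:
  6F -> 'FFFFFF'
  1C -> 'C'
  4A -> 'AAAA'
  4F -> 'FFFF'
  5F -> 'FFFFF'
  2C -> 'CC'
  7C -> 'CCCCCCC'

Decoded = FFFFFFCAAAAFFFFFFFFFCCCCCCCCC


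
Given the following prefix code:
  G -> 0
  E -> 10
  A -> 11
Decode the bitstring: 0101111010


Decoding step by step:
Bits 0 -> G
Bits 10 -> E
Bits 11 -> A
Bits 11 -> A
Bits 0 -> G
Bits 10 -> E


Decoded message: GEAAGE


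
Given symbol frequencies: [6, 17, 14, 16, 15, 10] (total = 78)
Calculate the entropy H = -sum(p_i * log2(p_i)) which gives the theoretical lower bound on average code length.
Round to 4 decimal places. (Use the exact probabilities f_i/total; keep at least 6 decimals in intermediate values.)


Per-symbol terms -p_i * log2(p_i) with p_i = f_i/78:
  p = 6/78 = 0.076923: log2(p) = -3.700440, -p*log2(p) = 0.284649
  p = 17/78 = 0.217949: log2(p) = -2.197939, -p*log2(p) = 0.479038
  p = 14/78 = 0.179487: log2(p) = -2.478047, -p*log2(p) = 0.444778
  p = 16/78 = 0.205128: log2(p) = -2.285402, -p*log2(p) = 0.468800
  p = 15/78 = 0.192308: log2(p) = -2.378512, -p*log2(p) = 0.457406
  p = 10/78 = 0.128205: log2(p) = -2.963474, -p*log2(p) = 0.379933
H = 0.284649 + 0.479038 + 0.444778 + 0.468800 + 0.457406 + 0.379933 = 2.514604

H = 2.5146 bits/symbol


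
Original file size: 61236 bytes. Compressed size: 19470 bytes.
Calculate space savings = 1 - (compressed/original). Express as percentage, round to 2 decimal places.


ratio = compressed/original = 19470/61236 = 0.31795
savings = 1 - ratio = 1 - 0.31795 = 0.68205
as a percentage: 0.68205 * 100 = 68.2%

Space savings = 1 - 19470/61236 = 68.2%


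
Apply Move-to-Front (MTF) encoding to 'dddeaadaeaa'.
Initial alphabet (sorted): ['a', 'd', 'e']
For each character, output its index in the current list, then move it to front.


MTF encoding:
'd': index 1 in ['a', 'd', 'e'] -> ['d', 'a', 'e']
'd': index 0 in ['d', 'a', 'e'] -> ['d', 'a', 'e']
'd': index 0 in ['d', 'a', 'e'] -> ['d', 'a', 'e']
'e': index 2 in ['d', 'a', 'e'] -> ['e', 'd', 'a']
'a': index 2 in ['e', 'd', 'a'] -> ['a', 'e', 'd']
'a': index 0 in ['a', 'e', 'd'] -> ['a', 'e', 'd']
'd': index 2 in ['a', 'e', 'd'] -> ['d', 'a', 'e']
'a': index 1 in ['d', 'a', 'e'] -> ['a', 'd', 'e']
'e': index 2 in ['a', 'd', 'e'] -> ['e', 'a', 'd']
'a': index 1 in ['e', 'a', 'd'] -> ['a', 'e', 'd']
'a': index 0 in ['a', 'e', 'd'] -> ['a', 'e', 'd']


Output: [1, 0, 0, 2, 2, 0, 2, 1, 2, 1, 0]


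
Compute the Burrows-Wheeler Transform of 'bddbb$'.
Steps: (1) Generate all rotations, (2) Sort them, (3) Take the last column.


Rotations (sorted):
  0: $bddbb -> last char: b
  1: b$bddb -> last char: b
  2: bb$bdd -> last char: d
  3: bddbb$ -> last char: $
  4: dbb$bd -> last char: d
  5: ddbb$b -> last char: b


BWT = bbd$db


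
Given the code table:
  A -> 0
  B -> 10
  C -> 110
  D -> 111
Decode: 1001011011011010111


Decoding:
10 -> B
0 -> A
10 -> B
110 -> C
110 -> C
110 -> C
10 -> B
111 -> D


Result: BABCCCBD


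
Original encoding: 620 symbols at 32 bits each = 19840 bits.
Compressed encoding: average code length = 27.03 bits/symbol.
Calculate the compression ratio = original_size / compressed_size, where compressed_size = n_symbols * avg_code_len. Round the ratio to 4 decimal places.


original_size = n_symbols * orig_bits = 620 * 32 = 19840 bits
compressed_size = n_symbols * avg_code_len = 620 * 27.03 = 16758.6 bits
ratio = original_size / compressed_size = 19840 / 16758.6 = 1.1839

Compression ratio = 1.1839


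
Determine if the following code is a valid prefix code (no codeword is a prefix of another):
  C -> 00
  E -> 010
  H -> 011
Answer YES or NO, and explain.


Checking each pair (does one codeword prefix another?):
  C='00' vs E='010': no prefix
  C='00' vs H='011': no prefix
  E='010' vs C='00': no prefix
  E='010' vs H='011': no prefix
  H='011' vs C='00': no prefix
  H='011' vs E='010': no prefix
No violation found over all pairs.

YES -- this is a valid prefix code. No codeword is a prefix of any other codeword.


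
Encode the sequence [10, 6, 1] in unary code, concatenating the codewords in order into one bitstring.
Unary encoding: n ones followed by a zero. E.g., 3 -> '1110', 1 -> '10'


Encode each number as n ones followed by a terminating 0:
  10 -> 11111111110 (11 bits)
  6 -> 1111110 (7 bits)
  1 -> 10 (2 bits)
Total length = 11 + 7 + 2 = 20 bits.

Unary([10, 6, 1]) = 11111111110111111010 (20 bits)


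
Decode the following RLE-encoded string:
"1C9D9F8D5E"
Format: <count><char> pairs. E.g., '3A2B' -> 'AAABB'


Expanding each <count><char> pair:
  1C -> 'C'
  9D -> 'DDDDDDDDD'
  9F -> 'FFFFFFFFF'
  8D -> 'DDDDDDDD'
  5E -> 'EEEEE'

Decoded = CDDDDDDDDDFFFFFFFFFDDDDDDDDEEEEE


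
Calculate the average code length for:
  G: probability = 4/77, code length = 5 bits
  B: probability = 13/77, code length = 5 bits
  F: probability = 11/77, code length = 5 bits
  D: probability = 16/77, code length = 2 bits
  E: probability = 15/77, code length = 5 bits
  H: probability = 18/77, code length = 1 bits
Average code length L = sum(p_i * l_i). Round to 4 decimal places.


Weighted contributions p_i * l_i:
  G: (4/77) * 5 = 20/77
  B: (13/77) * 5 = 65/77
  F: (11/77) * 5 = 55/77
  D: (16/77) * 2 = 32/77
  E: (15/77) * 5 = 75/77
  H: (18/77) * 1 = 18/77
Sum = (20 + 65 + 55 + 32 + 75 + 18)/77 = 265/77

L = 265/77 = 3.4416 bits/symbol


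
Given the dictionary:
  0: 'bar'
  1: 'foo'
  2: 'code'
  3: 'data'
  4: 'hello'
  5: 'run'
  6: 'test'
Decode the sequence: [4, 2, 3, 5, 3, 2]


Look up each index in the dictionary:
  4 -> 'hello'
  2 -> 'code'
  3 -> 'data'
  5 -> 'run'
  3 -> 'data'
  2 -> 'code'

Decoded: "hello code data run data code"


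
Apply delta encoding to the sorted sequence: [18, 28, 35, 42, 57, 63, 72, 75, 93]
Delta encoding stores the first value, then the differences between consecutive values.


First value: 18
Deltas:
  28 - 18 = 10
  35 - 28 = 7
  42 - 35 = 7
  57 - 42 = 15
  63 - 57 = 6
  72 - 63 = 9
  75 - 72 = 3
  93 - 75 = 18


Delta encoded: [18, 10, 7, 7, 15, 6, 9, 3, 18]


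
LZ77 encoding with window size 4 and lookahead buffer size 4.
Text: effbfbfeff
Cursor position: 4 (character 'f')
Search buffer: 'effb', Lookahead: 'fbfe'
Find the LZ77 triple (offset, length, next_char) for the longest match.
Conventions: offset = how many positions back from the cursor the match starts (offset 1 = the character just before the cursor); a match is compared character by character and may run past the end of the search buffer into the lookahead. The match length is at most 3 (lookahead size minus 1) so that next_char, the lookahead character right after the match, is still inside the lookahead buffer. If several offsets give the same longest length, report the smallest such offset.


Try each offset into the search buffer:
  offset=1 (pos 3, char 'b'): match length 0
  offset=2 (pos 2, char 'f'): match length 3
  offset=3 (pos 1, char 'f'): match length 1
  offset=4 (pos 0, char 'e'): match length 0
Longest match has length 3 at offset 2.
next_char = character at position 4 + 3 = 7 -> 'e'

Best match: offset=2, length=3 (matching 'fbf' starting at position 2)
LZ77 triple: (2, 3, 'e')


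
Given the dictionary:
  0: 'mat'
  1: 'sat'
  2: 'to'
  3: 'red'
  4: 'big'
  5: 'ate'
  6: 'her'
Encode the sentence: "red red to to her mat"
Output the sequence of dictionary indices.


Look up each word in the dictionary:
  'red' -> 3
  'red' -> 3
  'to' -> 2
  'to' -> 2
  'her' -> 6
  'mat' -> 0

Encoded: [3, 3, 2, 2, 6, 0]


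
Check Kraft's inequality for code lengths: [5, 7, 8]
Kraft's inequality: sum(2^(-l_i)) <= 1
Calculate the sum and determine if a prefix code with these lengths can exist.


Sum = 2^(-5) + 2^(-7) + 2^(-8)
    = 0.03125 + 0.0078125 + 0.00390625
    = 11/256 = 0.04296875
Since 0.04296875 <= 1, Kraft's inequality IS satisfied.
A prefix code with these lengths CAN exist.

Kraft sum = 0.04296875. Satisfied.


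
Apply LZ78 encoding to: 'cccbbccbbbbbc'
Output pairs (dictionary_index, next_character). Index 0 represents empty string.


LZ78 encoding steps:
Dictionary: {0: ''}
Step 1: w='' (idx 0), next='c' -> output (0, 'c'), add 'c' as idx 1
Step 2: w='c' (idx 1), next='c' -> output (1, 'c'), add 'cc' as idx 2
Step 3: w='' (idx 0), next='b' -> output (0, 'b'), add 'b' as idx 3
Step 4: w='b' (idx 3), next='c' -> output (3, 'c'), add 'bc' as idx 4
Step 5: w='c' (idx 1), next='b' -> output (1, 'b'), add 'cb' as idx 5
Step 6: w='b' (idx 3), next='b' -> output (3, 'b'), add 'bb' as idx 6
Step 7: w='bb' (idx 6), next='c' -> output (6, 'c'), add 'bbc' as idx 7


Encoded: [(0, 'c'), (1, 'c'), (0, 'b'), (3, 'c'), (1, 'b'), (3, 'b'), (6, 'c')]


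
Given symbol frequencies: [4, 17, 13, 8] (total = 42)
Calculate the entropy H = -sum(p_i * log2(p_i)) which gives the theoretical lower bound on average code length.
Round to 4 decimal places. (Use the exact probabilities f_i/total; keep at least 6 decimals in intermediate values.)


Per-symbol terms -p_i * log2(p_i) with p_i = f_i/42:
  p = 4/42 = 0.095238: log2(p) = -3.392317, -p*log2(p) = 0.323078
  p = 17/42 = 0.404762: log2(p) = -1.304855, -p*log2(p) = 0.528155
  p = 13/42 = 0.309524: log2(p) = -1.691878, -p*log2(p) = 0.523676
  p = 8/42 = 0.190476: log2(p) = -2.392317, -p*log2(p) = 0.455680
H = 0.323078 + 0.528155 + 0.523676 + 0.455680 = 1.830589

H = 1.8306 bits/symbol


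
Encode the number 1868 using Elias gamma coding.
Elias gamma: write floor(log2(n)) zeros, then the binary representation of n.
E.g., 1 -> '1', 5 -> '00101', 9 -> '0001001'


num_bits = floor(log2(1868)) + 1 = 11
leading_zeros = num_bits - 1 = 10
binary(1868) = 11101001100

Elias gamma(1868) = '0000000000' + '11101001100' = 000000000011101001100 (21 bits)


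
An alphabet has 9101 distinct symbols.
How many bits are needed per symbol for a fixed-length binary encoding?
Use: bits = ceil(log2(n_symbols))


log2(9101) = 13.1518
Bracket: 2^13 = 8192 < 9101 <= 2^14 = 16384
So ceil(log2(9101)) = 14

bits = ceil(log2(9101)) = ceil(13.1518) = 14 bits


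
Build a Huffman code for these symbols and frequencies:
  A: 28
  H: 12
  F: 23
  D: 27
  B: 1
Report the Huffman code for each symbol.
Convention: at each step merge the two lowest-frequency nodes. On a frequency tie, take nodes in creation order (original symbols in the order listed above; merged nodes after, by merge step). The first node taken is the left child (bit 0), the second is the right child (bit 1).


Huffman tree construction:
Step 1: Merge B(1) + H(12) = 13
Step 2: Merge (B+H)(13) + F(23) = 36
Step 3: Merge D(27) + A(28) = 55
Step 4: Merge ((B+H)+F)(36) + (D+A)(55) = 91
Read each symbol's code off the tree from the root (left child = 0, right child = 1).

Codes:
  A: 11 (length 2)
  H: 001 (length 3)
  F: 01 (length 2)
  D: 10 (length 2)
  B: 000 (length 3)
Average code length: 195/91 = 2.1429 bits/symbol


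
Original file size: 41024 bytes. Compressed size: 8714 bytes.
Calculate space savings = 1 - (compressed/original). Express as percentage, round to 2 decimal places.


ratio = compressed/original = 8714/41024 = 0.212412
savings = 1 - ratio = 1 - 0.212412 = 0.787588
as a percentage: 0.787588 * 100 = 78.76%

Space savings = 1 - 8714/41024 = 78.76%


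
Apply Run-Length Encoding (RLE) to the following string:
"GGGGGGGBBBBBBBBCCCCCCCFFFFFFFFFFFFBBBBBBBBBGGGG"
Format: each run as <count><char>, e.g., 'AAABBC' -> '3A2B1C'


Scanning runs left to right:
  i=0: run of 'G' x 7 -> '7G'
  i=7: run of 'B' x 8 -> '8B'
  i=15: run of 'C' x 7 -> '7C'
  i=22: run of 'F' x 12 -> '12F'
  i=34: run of 'B' x 9 -> '9B'
  i=43: run of 'G' x 4 -> '4G'

RLE = 7G8B7C12F9B4G


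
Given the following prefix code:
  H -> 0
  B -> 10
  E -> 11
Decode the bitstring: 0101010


Decoding step by step:
Bits 0 -> H
Bits 10 -> B
Bits 10 -> B
Bits 10 -> B


Decoded message: HBBB


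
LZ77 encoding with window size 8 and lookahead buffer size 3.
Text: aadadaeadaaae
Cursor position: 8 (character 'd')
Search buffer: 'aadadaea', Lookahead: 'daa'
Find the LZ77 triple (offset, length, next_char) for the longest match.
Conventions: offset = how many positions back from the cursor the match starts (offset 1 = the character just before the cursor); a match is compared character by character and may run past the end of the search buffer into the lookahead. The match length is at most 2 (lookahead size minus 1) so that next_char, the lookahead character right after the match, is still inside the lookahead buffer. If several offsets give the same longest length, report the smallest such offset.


Try each offset into the search buffer:
  offset=1 (pos 7, char 'a'): match length 0
  offset=2 (pos 6, char 'e'): match length 0
  offset=3 (pos 5, char 'a'): match length 0
  offset=4 (pos 4, char 'd'): match length 2
  offset=5 (pos 3, char 'a'): match length 0
  offset=6 (pos 2, char 'd'): match length 2
  offset=7 (pos 1, char 'a'): match length 0
  offset=8 (pos 0, char 'a'): match length 0
Longest match has length 2, found at offsets 4, 6; take the smallest, offset 4.
next_char = character at position 8 + 2 = 10 -> 'a'

Best match: offset=4, length=2 (matching 'da' starting at position 4)
LZ77 triple: (4, 2, 'a')


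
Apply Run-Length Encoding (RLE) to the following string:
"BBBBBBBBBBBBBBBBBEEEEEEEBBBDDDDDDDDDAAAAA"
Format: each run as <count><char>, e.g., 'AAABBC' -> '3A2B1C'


Scanning runs left to right:
  i=0: run of 'B' x 17 -> '17B'
  i=17: run of 'E' x 7 -> '7E'
  i=24: run of 'B' x 3 -> '3B'
  i=27: run of 'D' x 9 -> '9D'
  i=36: run of 'A' x 5 -> '5A'

RLE = 17B7E3B9D5A


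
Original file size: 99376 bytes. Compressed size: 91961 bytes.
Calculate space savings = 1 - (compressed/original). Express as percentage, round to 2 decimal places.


ratio = compressed/original = 91961/99376 = 0.925384
savings = 1 - ratio = 1 - 0.925384 = 0.074616
as a percentage: 0.074616 * 100 = 7.46%

Space savings = 1 - 91961/99376 = 7.46%


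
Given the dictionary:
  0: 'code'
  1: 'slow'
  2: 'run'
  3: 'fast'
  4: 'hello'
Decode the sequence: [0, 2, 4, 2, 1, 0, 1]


Look up each index in the dictionary:
  0 -> 'code'
  2 -> 'run'
  4 -> 'hello'
  2 -> 'run'
  1 -> 'slow'
  0 -> 'code'
  1 -> 'slow'

Decoded: "code run hello run slow code slow"


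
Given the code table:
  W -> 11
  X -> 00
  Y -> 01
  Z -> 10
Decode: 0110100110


Decoding:
01 -> Y
10 -> Z
10 -> Z
01 -> Y
10 -> Z


Result: YZZYZ


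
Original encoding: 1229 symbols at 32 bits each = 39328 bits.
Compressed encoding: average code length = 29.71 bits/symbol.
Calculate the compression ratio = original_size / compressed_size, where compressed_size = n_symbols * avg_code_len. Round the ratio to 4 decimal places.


original_size = n_symbols * orig_bits = 1229 * 32 = 39328 bits
compressed_size = n_symbols * avg_code_len = 1229 * 29.71 = 36513.59 bits
ratio = original_size / compressed_size = 39328 / 36513.59 = 1.0771

Compression ratio = 1.0771


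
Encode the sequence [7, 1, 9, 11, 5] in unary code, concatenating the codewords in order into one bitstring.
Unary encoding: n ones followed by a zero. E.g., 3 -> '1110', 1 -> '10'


Encode each number as n ones followed by a terminating 0:
  7 -> 11111110 (8 bits)
  1 -> 10 (2 bits)
  9 -> 1111111110 (10 bits)
  11 -> 111111111110 (12 bits)
  5 -> 111110 (6 bits)
Total length = 8 + 2 + 10 + 12 + 6 = 38 bits.

Unary([7, 1, 9, 11, 5]) = 11111110101111111110111111111110111110 (38 bits)


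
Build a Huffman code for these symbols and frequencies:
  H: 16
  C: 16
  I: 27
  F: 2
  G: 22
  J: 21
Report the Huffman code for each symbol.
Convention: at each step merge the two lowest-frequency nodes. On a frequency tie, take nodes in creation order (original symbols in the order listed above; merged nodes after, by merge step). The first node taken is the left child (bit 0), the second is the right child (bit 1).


Huffman tree construction:
Step 1: Merge F(2) + H(16) = 18
Step 2: Merge C(16) + (F+H)(18) = 34
Step 3: Merge J(21) + G(22) = 43
Step 4: Merge I(27) + (C+(F+H))(34) = 61
Step 5: Merge (J+G)(43) + (I+(C+(F+H)))(61) = 104
Read each symbol's code off the tree from the root (left child = 0, right child = 1).

Codes:
  H: 1111 (length 4)
  C: 110 (length 3)
  I: 10 (length 2)
  F: 1110 (length 4)
  G: 01 (length 2)
  J: 00 (length 2)
Average code length: 260/104 = 2.5000 bits/symbol


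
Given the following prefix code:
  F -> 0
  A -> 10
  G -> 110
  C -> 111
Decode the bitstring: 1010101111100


Decoding step by step:
Bits 10 -> A
Bits 10 -> A
Bits 10 -> A
Bits 111 -> C
Bits 110 -> G
Bits 0 -> F


Decoded message: AAACGF


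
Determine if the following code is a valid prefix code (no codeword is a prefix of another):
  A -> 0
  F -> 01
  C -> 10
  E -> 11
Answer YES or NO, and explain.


Checking each pair (does one codeword prefix another?):
  A='0' vs F='01': prefix -- VIOLATION

NO -- this is NOT a valid prefix code. A (0) is a prefix of F (01).


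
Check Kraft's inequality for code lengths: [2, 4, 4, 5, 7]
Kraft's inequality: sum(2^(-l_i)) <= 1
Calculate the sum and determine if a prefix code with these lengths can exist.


Sum = 2^(-2) + 2^(-4) + 2^(-4) + 2^(-5) + 2^(-7)
    = 0.25 + 0.0625 + 0.0625 + 0.03125 + 0.0078125
    = 53/128 = 0.4140625
Since 0.4140625 <= 1, Kraft's inequality IS satisfied.
A prefix code with these lengths CAN exist.

Kraft sum = 0.4140625. Satisfied.


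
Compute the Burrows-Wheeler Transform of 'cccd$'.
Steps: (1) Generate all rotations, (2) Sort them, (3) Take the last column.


Rotations (sorted):
  0: $cccd -> last char: d
  1: cccd$ -> last char: $
  2: ccd$c -> last char: c
  3: cd$cc -> last char: c
  4: d$ccc -> last char: c


BWT = d$ccc


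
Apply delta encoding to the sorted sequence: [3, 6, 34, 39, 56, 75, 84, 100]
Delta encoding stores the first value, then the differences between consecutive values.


First value: 3
Deltas:
  6 - 3 = 3
  34 - 6 = 28
  39 - 34 = 5
  56 - 39 = 17
  75 - 56 = 19
  84 - 75 = 9
  100 - 84 = 16


Delta encoded: [3, 3, 28, 5, 17, 19, 9, 16]


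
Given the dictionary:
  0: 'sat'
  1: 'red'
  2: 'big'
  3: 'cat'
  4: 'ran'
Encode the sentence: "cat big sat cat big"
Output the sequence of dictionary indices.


Look up each word in the dictionary:
  'cat' -> 3
  'big' -> 2
  'sat' -> 0
  'cat' -> 3
  'big' -> 2

Encoded: [3, 2, 0, 3, 2]


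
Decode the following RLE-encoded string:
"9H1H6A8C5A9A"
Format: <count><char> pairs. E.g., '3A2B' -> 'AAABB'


Expanding each <count><char> pair:
  9H -> 'HHHHHHHHH'
  1H -> 'H'
  6A -> 'AAAAAA'
  8C -> 'CCCCCCCC'
  5A -> 'AAAAA'
  9A -> 'AAAAAAAAA'

Decoded = HHHHHHHHHHAAAAAACCCCCCCCAAAAAAAAAAAAAA


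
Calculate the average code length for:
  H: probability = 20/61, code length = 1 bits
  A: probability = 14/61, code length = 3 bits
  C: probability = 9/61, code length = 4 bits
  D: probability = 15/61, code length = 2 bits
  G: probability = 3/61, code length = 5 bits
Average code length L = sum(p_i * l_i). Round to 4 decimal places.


Weighted contributions p_i * l_i:
  H: (20/61) * 1 = 20/61
  A: (14/61) * 3 = 42/61
  C: (9/61) * 4 = 36/61
  D: (15/61) * 2 = 30/61
  G: (3/61) * 5 = 15/61
Sum = (20 + 42 + 36 + 30 + 15)/61 = 143/61

L = 143/61 = 2.3443 bits/symbol


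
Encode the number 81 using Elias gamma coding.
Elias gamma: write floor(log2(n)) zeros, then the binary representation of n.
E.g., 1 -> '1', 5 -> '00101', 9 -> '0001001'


num_bits = floor(log2(81)) + 1 = 7
leading_zeros = num_bits - 1 = 6
binary(81) = 1010001

Elias gamma(81) = '000000' + '1010001' = 0000001010001 (13 bits)


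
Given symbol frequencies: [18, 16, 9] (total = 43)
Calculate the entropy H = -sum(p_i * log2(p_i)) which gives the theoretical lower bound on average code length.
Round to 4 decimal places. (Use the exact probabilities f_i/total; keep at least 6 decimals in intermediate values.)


Per-symbol terms -p_i * log2(p_i) with p_i = f_i/43:
  p = 18/43 = 0.418605: log2(p) = -1.256340, -p*log2(p) = 0.525910
  p = 16/43 = 0.372093: log2(p) = -1.426265, -p*log2(p) = 0.530703
  p = 9/43 = 0.209302: log2(p) = -2.256340, -p*log2(p) = 0.472257
H = 0.525910 + 0.530703 + 0.472257 = 1.528870

H = 1.5289 bits/symbol


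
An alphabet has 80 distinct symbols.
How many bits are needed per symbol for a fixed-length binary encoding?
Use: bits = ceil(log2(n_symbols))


log2(80) = 6.3219
Bracket: 2^6 = 64 < 80 <= 2^7 = 128
So ceil(log2(80)) = 7

bits = ceil(log2(80)) = ceil(6.3219) = 7 bits


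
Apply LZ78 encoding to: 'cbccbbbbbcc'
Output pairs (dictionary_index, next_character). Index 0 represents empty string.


LZ78 encoding steps:
Dictionary: {0: ''}
Step 1: w='' (idx 0), next='c' -> output (0, 'c'), add 'c' as idx 1
Step 2: w='' (idx 0), next='b' -> output (0, 'b'), add 'b' as idx 2
Step 3: w='c' (idx 1), next='c' -> output (1, 'c'), add 'cc' as idx 3
Step 4: w='b' (idx 2), next='b' -> output (2, 'b'), add 'bb' as idx 4
Step 5: w='bb' (idx 4), next='b' -> output (4, 'b'), add 'bbb' as idx 5
Step 6: w='cc' (idx 3), end of input -> output (3, '')


Encoded: [(0, 'c'), (0, 'b'), (1, 'c'), (2, 'b'), (4, 'b'), (3, '')]


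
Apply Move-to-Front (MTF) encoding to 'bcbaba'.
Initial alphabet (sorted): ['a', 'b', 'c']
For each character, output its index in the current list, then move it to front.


MTF encoding:
'b': index 1 in ['a', 'b', 'c'] -> ['b', 'a', 'c']
'c': index 2 in ['b', 'a', 'c'] -> ['c', 'b', 'a']
'b': index 1 in ['c', 'b', 'a'] -> ['b', 'c', 'a']
'a': index 2 in ['b', 'c', 'a'] -> ['a', 'b', 'c']
'b': index 1 in ['a', 'b', 'c'] -> ['b', 'a', 'c']
'a': index 1 in ['b', 'a', 'c'] -> ['a', 'b', 'c']


Output: [1, 2, 1, 2, 1, 1]


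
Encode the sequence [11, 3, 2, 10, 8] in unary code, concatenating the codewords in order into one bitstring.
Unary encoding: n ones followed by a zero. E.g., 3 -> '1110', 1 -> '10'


Encode each number as n ones followed by a terminating 0:
  11 -> 111111111110 (12 bits)
  3 -> 1110 (4 bits)
  2 -> 110 (3 bits)
  10 -> 11111111110 (11 bits)
  8 -> 111111110 (9 bits)
Total length = 12 + 4 + 3 + 11 + 9 = 39 bits.

Unary([11, 3, 2, 10, 8]) = 111111111110111011011111111110111111110 (39 bits)


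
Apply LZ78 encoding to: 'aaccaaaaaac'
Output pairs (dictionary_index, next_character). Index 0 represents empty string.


LZ78 encoding steps:
Dictionary: {0: ''}
Step 1: w='' (idx 0), next='a' -> output (0, 'a'), add 'a' as idx 1
Step 2: w='a' (idx 1), next='c' -> output (1, 'c'), add 'ac' as idx 2
Step 3: w='' (idx 0), next='c' -> output (0, 'c'), add 'c' as idx 3
Step 4: w='a' (idx 1), next='a' -> output (1, 'a'), add 'aa' as idx 4
Step 5: w='aa' (idx 4), next='a' -> output (4, 'a'), add 'aaa' as idx 5
Step 6: w='ac' (idx 2), end of input -> output (2, '')


Encoded: [(0, 'a'), (1, 'c'), (0, 'c'), (1, 'a'), (4, 'a'), (2, '')]


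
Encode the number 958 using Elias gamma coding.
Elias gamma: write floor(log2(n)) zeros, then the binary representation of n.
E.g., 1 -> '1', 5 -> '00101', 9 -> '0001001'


num_bits = floor(log2(958)) + 1 = 10
leading_zeros = num_bits - 1 = 9
binary(958) = 1110111110

Elias gamma(958) = '000000000' + '1110111110' = 0000000001110111110 (19 bits)


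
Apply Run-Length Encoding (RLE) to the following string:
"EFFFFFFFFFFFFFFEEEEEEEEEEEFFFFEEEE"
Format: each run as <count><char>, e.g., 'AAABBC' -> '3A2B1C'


Scanning runs left to right:
  i=0: run of 'E' x 1 -> '1E'
  i=1: run of 'F' x 14 -> '14F'
  i=15: run of 'E' x 11 -> '11E'
  i=26: run of 'F' x 4 -> '4F'
  i=30: run of 'E' x 4 -> '4E'

RLE = 1E14F11E4F4E


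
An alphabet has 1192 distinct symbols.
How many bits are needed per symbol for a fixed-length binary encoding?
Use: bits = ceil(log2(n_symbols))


log2(1192) = 10.2192
Bracket: 2^10 = 1024 < 1192 <= 2^11 = 2048
So ceil(log2(1192)) = 11

bits = ceil(log2(1192)) = ceil(10.2192) = 11 bits


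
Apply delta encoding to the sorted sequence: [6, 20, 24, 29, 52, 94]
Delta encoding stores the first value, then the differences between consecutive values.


First value: 6
Deltas:
  20 - 6 = 14
  24 - 20 = 4
  29 - 24 = 5
  52 - 29 = 23
  94 - 52 = 42


Delta encoded: [6, 14, 4, 5, 23, 42]


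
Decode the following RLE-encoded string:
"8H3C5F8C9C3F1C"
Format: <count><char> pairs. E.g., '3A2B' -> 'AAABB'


Expanding each <count><char> pair:
  8H -> 'HHHHHHHH'
  3C -> 'CCC'
  5F -> 'FFFFF'
  8C -> 'CCCCCCCC'
  9C -> 'CCCCCCCCC'
  3F -> 'FFF'
  1C -> 'C'

Decoded = HHHHHHHHCCCFFFFFCCCCCCCCCCCCCCCCCFFFC


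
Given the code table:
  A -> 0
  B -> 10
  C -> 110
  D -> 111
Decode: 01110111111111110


Decoding:
0 -> A
111 -> D
0 -> A
111 -> D
111 -> D
111 -> D
110 -> C


Result: ADADDDC


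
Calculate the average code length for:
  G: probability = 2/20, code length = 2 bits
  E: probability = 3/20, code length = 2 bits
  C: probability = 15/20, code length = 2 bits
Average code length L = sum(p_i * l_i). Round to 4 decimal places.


Weighted contributions p_i * l_i:
  G: (2/20) * 2 = 4/20
  E: (3/20) * 2 = 6/20
  C: (15/20) * 2 = 30/20
Sum = (4 + 6 + 30)/20 = 40/20

L = 40/20 = 2.0000 bits/symbol


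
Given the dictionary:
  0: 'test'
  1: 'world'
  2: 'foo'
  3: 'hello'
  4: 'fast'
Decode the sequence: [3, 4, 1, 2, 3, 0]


Look up each index in the dictionary:
  3 -> 'hello'
  4 -> 'fast'
  1 -> 'world'
  2 -> 'foo'
  3 -> 'hello'
  0 -> 'test'

Decoded: "hello fast world foo hello test"


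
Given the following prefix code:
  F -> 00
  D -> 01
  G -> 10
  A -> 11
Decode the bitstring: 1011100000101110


Decoding step by step:
Bits 10 -> G
Bits 11 -> A
Bits 10 -> G
Bits 00 -> F
Bits 00 -> F
Bits 10 -> G
Bits 11 -> A
Bits 10 -> G


Decoded message: GAGFFGAG


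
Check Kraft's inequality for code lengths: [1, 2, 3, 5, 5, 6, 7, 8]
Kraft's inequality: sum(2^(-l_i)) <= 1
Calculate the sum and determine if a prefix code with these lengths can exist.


Sum = 2^(-1) + 2^(-2) + 2^(-3) + 2^(-5) + 2^(-5) + 2^(-6) + 2^(-7) + 2^(-8)
    = 0.5 + 0.25 + 0.125 + 0.03125 + 0.03125 + 0.015625 + 0.0078125 + 0.00390625
    = 247/256 = 0.96484375
Since 0.96484375 <= 1, Kraft's inequality IS satisfied.
A prefix code with these lengths CAN exist.

Kraft sum = 0.96484375. Satisfied.
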